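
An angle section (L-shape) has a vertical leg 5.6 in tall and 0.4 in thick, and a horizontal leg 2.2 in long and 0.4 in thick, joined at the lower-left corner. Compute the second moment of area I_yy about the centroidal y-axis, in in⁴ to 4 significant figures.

I_yy ≈ 0.8836 in⁴

Treat the section as a set of non-overlapping primitives; coordinates are from the bounding-box lower-left.
Vertical leg: 0.4 × 5.6, A = 2.24 in², x = 0.2 in, Ī = 0.0298667 in⁴.
Horizontal leg (remainder): 1.8 × 0.4, A = 0.72 in², x = 1.3 in, Ī = 0.1944 in⁴.
Centroid: x̄ = ΣA·x / ΣA = 0.467568 in.
Transfer each piece to the centroidal y-axis using Ī + A·d² with d = x − 0.467568:
  vertical leg: d = -0.267568 in → contributes +0.190234 in⁴
  horizontal leg (remainder): d = 0.832432 in → contributes +0.69332 in⁴
Total I = 0.883553 in⁴.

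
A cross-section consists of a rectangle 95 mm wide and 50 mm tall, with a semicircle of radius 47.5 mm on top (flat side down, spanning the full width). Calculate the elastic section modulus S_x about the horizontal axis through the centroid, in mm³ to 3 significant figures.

Break the section into simple shapes (no overlaps), measuring from the bottom-left corner of the bounding box.
Rectangular body: 95 × 50, A = 4 750 mm², y = 25 mm, Ī = 989 583 mm⁴.
Semicircular cap: semicircle r = 47.5, A = 3544.1 mm², y = 70.16 mm, Ī = 558 736 mm⁴.
Centroid: ȳ = ΣA·y / ΣA = 44.297 mm.
Transfer each piece to the horizontal axis through the centroid using Ī + A·d² with d = y − 44.297:
  rectangular body: d = -19.297 mm → contributes +2 758 344 mm⁴
  semicircular cap: d = 25.863 mm → contributes +2 929 321 mm⁴
Total I = 5 687 664 mm⁴.
Extreme fibre distance c = 53.203 mm; S = I/c = 106 905 mm³.

S_x ≈ 1.07 × 10⁵ mm³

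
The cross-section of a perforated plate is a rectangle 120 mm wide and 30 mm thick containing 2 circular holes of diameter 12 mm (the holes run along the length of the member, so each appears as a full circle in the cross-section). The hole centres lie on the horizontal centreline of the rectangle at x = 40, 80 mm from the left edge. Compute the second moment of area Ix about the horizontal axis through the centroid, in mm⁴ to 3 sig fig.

Break the section into simple shapes (no overlaps), measuring from the bottom-left corner of the bounding box.
Plate: 120 × 30, A = 3 600 mm², y = 15 mm, Ī = 270 000 mm⁴.
Hole 1 (subtracted): ⌀12, A = 113.1 mm², y = 15 mm, Ī = 1017.9 mm⁴.
Hole 2 (subtracted): ⌀12, A = 113.1 mm², y = 15 mm, Ī = 1017.9 mm⁴.
By symmetry the centroid is at mid-height, ȳ = 15 mm.
All pieces are centred on the horizontal axis through the centroid, so I = ΣĪ (holes subtracted) = 267 964 mm⁴.

Ix ≈ 2.68 × 10⁵ mm⁴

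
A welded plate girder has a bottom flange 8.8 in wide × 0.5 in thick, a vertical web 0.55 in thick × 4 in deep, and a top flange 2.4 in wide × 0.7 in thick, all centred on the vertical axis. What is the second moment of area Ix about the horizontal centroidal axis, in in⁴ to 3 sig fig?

Break the section into simple shapes (no overlaps), measuring from the bottom-left corner of the bounding box.
Bottom plate: 8.8 × 0.5, A = 4.4 in², y = 0.25 in, Ī = 0.091667 in⁴.
Web plate: 0.55 × 4, A = 2.2 in², y = 2.5 in, Ī = 2.9333 in⁴.
Top plate: 2.4 × 0.7, A = 1.68 in², y = 4.85 in, Ī = 0.0686 in⁴.
Centroid: ȳ = ΣA·y / ΣA = 1.7812 in.
Transfer each piece to the horizontal centroidal axis using Ī + A·d² with d = y − 1.7812:
  bottom plate: d = -1.5312 in → contributes +10.407 in⁴
  web plate: d = 0.71884 in → contributes +4.0701 in⁴
  top plate: d = 3.0688 in → contributes +15.89 in⁴
Total I = 30.368 in⁴.

Ix ≈ 30.4 in⁴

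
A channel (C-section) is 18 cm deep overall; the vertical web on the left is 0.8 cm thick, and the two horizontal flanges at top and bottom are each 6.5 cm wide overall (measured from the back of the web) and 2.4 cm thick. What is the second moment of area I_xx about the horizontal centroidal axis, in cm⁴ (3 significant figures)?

I_xx ≈ 2070 cm⁴

Split into non-overlapping primitives; take the origin at the lower-left of the bounding box.
Web: 0.8 × 18, A = 14.4 cm², y = 9 cm, Ī = 388.8 cm⁴.
Top flange (beyond web): 5.7 × 2.4, A = 13.68 cm², y = 16.8 cm, Ī = 6.5664 cm⁴.
Bottom flange (beyond web): 5.7 × 2.4, A = 13.68 cm², y = 1.2 cm, Ī = 6.5664 cm⁴.
By symmetry the centroid is at mid-height, ȳ = 9 cm.
Transfer each piece to the horizontal centroidal axis using Ī + A·d² with d = y − 9:
  web: d = 0 cm → contributes +388.8 cm⁴
  top flange (beyond web): d = 7.8 cm → contributes +838.86 cm⁴
  bottom flange (beyond web): d = -7.8 cm → contributes +838.86 cm⁴
Total I = 2066.5 cm⁴.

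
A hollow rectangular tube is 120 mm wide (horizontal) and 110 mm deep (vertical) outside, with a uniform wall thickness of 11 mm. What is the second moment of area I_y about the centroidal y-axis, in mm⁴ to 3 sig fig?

I_y ≈ 8.94 × 10⁶ mm⁴

Break the section into simple shapes (no overlaps), measuring from the bottom-left corner of the bounding box.
Outer rectangle: 120 × 110, A = 13 200 mm², x = 60 mm, Ī = 15 840 000 mm⁴.
Inner void (subtracted): 98 × 88, A = 8 624 mm², x = 60 mm, Ī = 6 902 075 mm⁴.
By symmetry the centroid is at mid-width, x̄ = 60 mm.
All pieces are centred on the centroidal y-axis, so I = ΣĪ (holes subtracted) = 8 937 925 mm⁴.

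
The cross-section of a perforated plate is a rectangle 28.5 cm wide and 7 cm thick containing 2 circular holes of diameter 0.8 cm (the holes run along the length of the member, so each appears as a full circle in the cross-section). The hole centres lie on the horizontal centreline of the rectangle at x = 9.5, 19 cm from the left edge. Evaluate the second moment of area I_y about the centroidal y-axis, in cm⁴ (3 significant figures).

Treat the section as a set of non-overlapping primitives; coordinates are from the bounding-box lower-left.
Plate: 28.5 × 7, A = 199.5 cm², x = 14.25 cm, Ī = 13 504 cm⁴.
Hole 1 (subtracted): ⌀0.8, A = 0.50265 cm², x = 9.5 cm, Ī = 0.020106 cm⁴.
Hole 2 (subtracted): ⌀0.8, A = 0.50265 cm², x = 19 cm, Ī = 0.020106 cm⁴.
By symmetry the centroid is at mid-width, x̄ = 14.25 cm.
Transfer each piece to the centroidal y-axis using Ī + A·d² with d = x − 14.25:
  plate: d = 0 cm → contributes +13 504 cm⁴
  hole 1: d = -4.75 cm → contributes −11.361 cm⁴
  hole 2: d = 4.75 cm → contributes −11.361 cm⁴
Total I = 13 481 cm⁴.

I_y ≈ 1.35 × 10⁴ cm⁴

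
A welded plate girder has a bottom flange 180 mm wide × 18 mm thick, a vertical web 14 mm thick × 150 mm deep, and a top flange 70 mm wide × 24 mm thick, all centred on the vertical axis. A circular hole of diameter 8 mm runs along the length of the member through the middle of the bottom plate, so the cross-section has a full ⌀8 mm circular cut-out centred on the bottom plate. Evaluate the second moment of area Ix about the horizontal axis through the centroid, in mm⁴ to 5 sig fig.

Ix ≈ 3.7200 × 10⁷ mm⁴

Decompose the section into non-overlapping parts with the origin at the bottom-left of its bounding rectangle.
Bottom plate: 180 × 18, A = 3 240 mm², y = 9 mm, Ī = 87 480 mm⁴.
Web plate: 14 × 150, A = 2 100 mm², y = 93 mm, Ī = 3 937 500 mm⁴.
Top plate: 70 × 24, A = 1 680 mm², y = 180 mm, Ī = 80 640 mm⁴.
Hole (subtracted): ⌀8, A = 50.26548 mm², y = 9 mm, Ī = 201.0619 mm⁴.
Centroid: ȳ = ΣA·y / ΣA = 75.52764 mm.
Transfer each piece to the horizontal axis through the centroid using Ī + A·d² with d = y − 75.52764:
  bottom plate: d = -66.52764 mm → contributes +14 427 484 mm⁴
  web plate: d = 17.47236 mm → contributes +4 578 595 mm⁴
  top plate: d = 104.4724 mm → contributes +18 416 956 mm⁴
  hole: d = -66.52764 mm → contributes −222672.4 mm⁴
Total I = 37 200 362 mm⁴.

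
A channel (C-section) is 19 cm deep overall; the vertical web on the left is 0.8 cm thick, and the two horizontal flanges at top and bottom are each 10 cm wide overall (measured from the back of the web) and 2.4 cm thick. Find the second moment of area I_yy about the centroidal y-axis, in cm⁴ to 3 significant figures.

I_yy ≈ 595 cm⁴

Decompose the section into non-overlapping parts with the origin at the bottom-left of its bounding rectangle.
Web: 0.8 × 19, A = 15.2 cm², x = 0.4 cm, Ī = 0.81067 cm⁴.
Top flange (beyond web): 9.2 × 2.4, A = 22.08 cm², x = 5.4 cm, Ī = 155.74 cm⁴.
Bottom flange (beyond web): 9.2 × 2.4, A = 22.08 cm², x = 5.4 cm, Ī = 155.74 cm⁴.
Centroid: x̄ = ΣA·x / ΣA = 4.1197 cm.
Transfer each piece to the centroidal y-axis using Ī + A·d² with d = x − 4.1197:
  web: d = -3.7197 cm → contributes +211.12 cm⁴
  top flange (beyond web): d = 1.2803 cm → contributes +191.93 cm⁴
  bottom flange (beyond web): d = 1.2803 cm → contributes +191.93 cm⁴
Total I = 594.98 cm⁴.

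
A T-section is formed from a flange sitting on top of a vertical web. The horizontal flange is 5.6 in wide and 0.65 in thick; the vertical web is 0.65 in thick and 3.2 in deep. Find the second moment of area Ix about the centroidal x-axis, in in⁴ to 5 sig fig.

Ix ≈ 6.8080 in⁴

Treat the section as a set of non-overlapping primitives; coordinates are from the bounding-box lower-left.
Flange: 5.6 × 0.65, A = 3.64 in², y = 3.525 in, Ī = 0.1281583 in⁴.
Web: 0.65 × 3.2, A = 2.08 in², y = 1.6 in, Ī = 1.774933 in⁴.
Centroid: ȳ = ΣA·y / ΣA = 2.825 in.
Transfer each piece to the centroidal x-axis using Ī + A·d² with d = y − 2.825:
  flange: d = 0.7 in → contributes +1.911758 in⁴
  web: d = -1.225 in → contributes +4.896233 in⁴
Total I = 6.807992 in⁴.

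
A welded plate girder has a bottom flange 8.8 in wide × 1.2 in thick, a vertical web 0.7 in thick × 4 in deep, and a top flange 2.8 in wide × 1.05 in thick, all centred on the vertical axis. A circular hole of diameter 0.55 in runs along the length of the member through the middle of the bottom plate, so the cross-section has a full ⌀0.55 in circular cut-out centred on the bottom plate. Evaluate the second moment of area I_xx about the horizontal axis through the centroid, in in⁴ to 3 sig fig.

Break the section into simple shapes (no overlaps), measuring from the bottom-left corner of the bounding box.
Bottom plate: 8.8 × 1.2, A = 10.56 in², y = 0.6 in, Ī = 1.2672 in⁴.
Web plate: 0.7 × 4, A = 2.8 in², y = 3.2 in, Ī = 3.7333 in⁴.
Top plate: 2.8 × 1.05, A = 2.94 in², y = 5.725 in, Ī = 0.27011 in⁴.
Hole (subtracted): ⌀0.55, A = 0.23758 in², y = 0.6 in, Ī = 0.0044918 in⁴.
Centroid: ȳ = ΣA·y / ΣA = 1.9913 in.
Transfer each piece to the horizontal axis through the centroid using Ī + A·d² with d = y − 1.9913:
  bottom plate: d = -1.3913 in → contributes +21.708 in⁴
  web plate: d = 1.2087 in → contributes +7.8241 in⁴
  top plate: d = 3.7337 in → contributes +41.255 in⁴
  hole: d = -1.3913 in → contributes −0.46438 in⁴
Total I = 70.323 in⁴.

I_xx ≈ 70.3 in⁴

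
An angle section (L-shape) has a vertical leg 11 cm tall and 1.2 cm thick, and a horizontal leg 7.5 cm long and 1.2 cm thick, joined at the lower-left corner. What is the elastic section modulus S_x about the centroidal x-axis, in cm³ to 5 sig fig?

S_x ≈ 34.241 cm³

Treat the section as a set of non-overlapping primitives; coordinates are from the bounding-box lower-left.
Vertical leg: 1.2 × 11, A = 13.2 cm², y = 5.5 cm, Ī = 133.1 cm⁴.
Horizontal leg (remainder): 6.3 × 1.2, A = 7.56 cm², y = 0.6 cm, Ī = 0.9072 cm⁴.
Centroid: ȳ = ΣA·y / ΣA = 3.715607 cm.
Transfer each piece to the centroidal x-axis using Ī + A·d² with d = y − 3.715607:
  vertical leg: d = 1.784393 cm → contributes +175.1296 cm⁴
  horizontal leg (remainder): d = -3.115607 cm → contributes +74.29217 cm⁴
Total I = 249.4217 cm⁴.
Extreme fibre distance c = 7.284393 cm; S = I/c = 34.24057 cm³.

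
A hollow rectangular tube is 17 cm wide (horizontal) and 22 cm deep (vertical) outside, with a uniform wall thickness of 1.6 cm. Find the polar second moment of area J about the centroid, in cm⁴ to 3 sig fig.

Treat the section as a set of non-overlapping primitives; coordinates are from the bounding-box lower-left.
Outer rectangle: 17 × 22, A = 374 cm², y = 11 cm, Ī = 15 085 cm⁴.
Inner void (subtracted): 13.8 × 18.8, A = 259.44 cm², y = 11 cm, Ī = 7641.4 cm⁴.
By symmetry the centroid is at mid-height, ȳ = 11 cm.
All pieces are centred on the centroidal x-axis, so I = ΣĪ (holes subtracted) = 7443.3 cm⁴.
Repeating about the centroidal y-axis gives I_y = 4889.9 cm⁴.
Polar second moment: J = I_x + I_y = 12 333 cm⁴.

J ≈ 1.23 × 10⁴ cm⁴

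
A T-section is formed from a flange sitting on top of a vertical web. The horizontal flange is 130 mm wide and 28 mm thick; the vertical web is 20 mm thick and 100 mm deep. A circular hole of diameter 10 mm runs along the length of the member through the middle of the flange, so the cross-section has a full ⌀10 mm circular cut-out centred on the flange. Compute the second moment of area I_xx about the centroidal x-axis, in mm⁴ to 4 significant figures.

I_xx ≈ 7.150 × 10⁶ mm⁴

Break the section into simple shapes (no overlaps), measuring from the bottom-left corner of the bounding box.
Flange: 130 × 28, A = 3 640 mm², y = 114 mm, Ī = 237 813 mm⁴.
Web: 20 × 100, A = 2 000 mm², y = 50 mm, Ī = 1 666 667 mm⁴.
Hole (subtracted): ⌀10, A = 78.5398 mm², y = 114 mm, Ī = 490.874 mm⁴.
Centroid: ȳ = ΣA·y / ΣA = 90.9845 mm.
Transfer each piece to the centroidal x-axis using Ī + A·d² with d = y − 90.9845:
  flange: d = 23.0155 mm → contributes +2 165 976 mm⁴
  web: d = -40.9845 mm → contributes +5 026 119 mm⁴
  hole: d = 23.0155 mm → contributes −42094.6 mm⁴
Total I = 7 150 000 mm⁴.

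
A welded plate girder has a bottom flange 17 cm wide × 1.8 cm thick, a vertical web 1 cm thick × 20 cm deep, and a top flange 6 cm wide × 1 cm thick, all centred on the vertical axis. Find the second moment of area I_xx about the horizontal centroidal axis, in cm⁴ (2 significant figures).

I_xx ≈ 3700 cm⁴

Treat the section as a set of non-overlapping primitives; coordinates are from the bounding-box lower-left.
Bottom plate: 17 × 1.8, A = 30.6 cm², y = 0.9 cm, Ī = 8.262 cm⁴.
Web plate: 1 × 20, A = 20 cm², y = 11.8 cm, Ī = 666.7 cm⁴.
Top plate: 6 × 1, A = 6 cm², y = 22.3 cm, Ī = 0.5 cm⁴.
Centroid: ȳ = ΣA·y / ΣA = 7.02 cm.
Transfer each piece to the horizontal centroidal axis using Ī + A·d² with d = y − 7.02:
  bottom plate: d = -6.12 cm → contributes +1 154 cm⁴
  web plate: d = 4.78 cm → contributes +1 124 cm⁴
  top plate: d = 15.28 cm → contributes +1 401 cm⁴
Total I = 3 679 cm⁴.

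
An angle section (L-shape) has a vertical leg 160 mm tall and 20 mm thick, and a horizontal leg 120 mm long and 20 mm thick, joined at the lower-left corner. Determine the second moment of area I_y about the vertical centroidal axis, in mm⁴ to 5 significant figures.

I_y ≈ 6.2041 × 10⁶ mm⁴

Split into non-overlapping primitives; take the origin at the lower-left of the bounding box.
Vertical leg: 20 × 160, A = 3 200 mm², x = 10 mm, Ī = 106666.7 mm⁴.
Horizontal leg (remainder): 100 × 20, A = 2 000 mm², x = 70 mm, Ī = 1 666 667 mm⁴.
Centroid: x̄ = ΣA·x / ΣA = 33.07692 mm.
Transfer each piece to the vertical centroidal axis using Ī + A·d² with d = x − 33.07692:
  vertical leg: d = -23.07692 mm → contributes +1 810 809 mm⁴
  horizontal leg (remainder): d = 36.92308 mm → contributes +4 393 294 mm⁴
Total I = 6 204 103 mm⁴.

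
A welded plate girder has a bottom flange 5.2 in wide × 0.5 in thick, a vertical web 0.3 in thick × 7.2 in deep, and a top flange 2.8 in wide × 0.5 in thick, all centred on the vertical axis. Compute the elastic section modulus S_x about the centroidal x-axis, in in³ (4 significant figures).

Treat the section as a set of non-overlapping primitives; coordinates are from the bounding-box lower-left.
Bottom plate: 5.2 × 0.5, A = 2.6 in², y = 0.25 in, Ī = 0.0541667 in⁴.
Web plate: 0.3 × 7.2, A = 2.16 in², y = 4.1 in, Ī = 9.3312 in⁴.
Top plate: 2.8 × 0.5, A = 1.4 in², y = 7.95 in, Ī = 0.0291667 in⁴.
Centroid: ȳ = ΣA·y / ΣA = 3.35 in.
Transfer each piece to the centroidal x-axis using Ī + A·d² with d = y − 3.35:
  bottom plate: d = -3.1 in → contributes +25.0402 in⁴
  web plate: d = 0.75 in → contributes +10.5462 in⁴
  top plate: d = 4.6 in → contributes +29.6532 in⁴
Total I = 65.2395 in⁴.
Extreme fibre distance c = 4.85 in; S = I/c = 13.4515 in³.

S_x ≈ 13.45 in³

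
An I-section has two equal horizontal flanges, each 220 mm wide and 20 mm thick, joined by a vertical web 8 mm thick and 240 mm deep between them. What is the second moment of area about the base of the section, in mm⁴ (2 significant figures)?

I_base ≈ 3.7 × 10⁸ mm⁴

Break the section into simple shapes (no overlaps), measuring from the bottom-left corner of the bounding box.
Bottom flange: 220 × 20, A = 4 400 mm², y = 10 mm, Ī = 146 667 mm⁴.
Web: 8 × 240, A = 1 920 mm², y = 140 mm, Ī = 9 216 000 mm⁴.
Top flange: 220 × 20, A = 4 400 mm², y = 270 mm, Ī = 146 667 mm⁴.
Transfer each piece to the bottom edge using Ī + A·d² with d = y − 0:
  bottom flange: d = 10 mm → contributes +586 667 mm⁴
  web: d = 140 mm → contributes +46 848 000 mm⁴
  top flange: d = 270 mm → contributes +320 906 667 mm⁴
Total I = 368 341 333 mm⁴.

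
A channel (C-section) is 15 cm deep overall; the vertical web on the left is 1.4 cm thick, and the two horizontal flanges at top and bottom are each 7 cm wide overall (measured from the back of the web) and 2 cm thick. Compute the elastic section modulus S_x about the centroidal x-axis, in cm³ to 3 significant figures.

S_x ≈ 180 cm³

Treat the section as a set of non-overlapping primitives; coordinates are from the bounding-box lower-left.
Web: 1.4 × 15, A = 21 cm², y = 7.5 cm, Ī = 393.75 cm⁴.
Top flange (beyond web): 5.6 × 2, A = 11.2 cm², y = 14 cm, Ī = 3.7333 cm⁴.
Bottom flange (beyond web): 5.6 × 2, A = 11.2 cm², y = 1 cm, Ī = 3.7333 cm⁴.
By symmetry the centroid is at mid-height, ȳ = 7.5 cm.
Transfer each piece to the centroidal x-axis using Ī + A·d² with d = y − 7.5:
  web: d = 0 cm → contributes +393.75 cm⁴
  top flange (beyond web): d = 6.5 cm → contributes +476.93 cm⁴
  bottom flange (beyond web): d = -6.5 cm → contributes +476.93 cm⁴
Total I = 1347.6 cm⁴.
Extreme fibre distance c = 7.5 cm; S = I/c = 179.68 cm³.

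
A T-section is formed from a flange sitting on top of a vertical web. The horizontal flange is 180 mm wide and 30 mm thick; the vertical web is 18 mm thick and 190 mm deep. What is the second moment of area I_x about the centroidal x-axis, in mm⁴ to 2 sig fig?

Treat the section as a set of non-overlapping primitives; coordinates are from the bounding-box lower-left.
Flange: 180 × 30, A = 5 400 mm², y = 205 mm, Ī = 405 000 mm⁴.
Web: 18 × 190, A = 3 420 mm², y = 95 mm, Ī = 10 288 500 mm⁴.
Centroid: ȳ = ΣA·y / ΣA = 162.3 mm.
Transfer each piece to the centroidal x-axis using Ī + A·d² with d = y − 162.3:
  flange: d = 42.65 mm → contributes +10 229 132 mm⁴
  web: d = -67.35 mm → contributes +25 800 287 mm⁴
Total I = 36 029 418 mm⁴.

I_x ≈ 3.6 × 10⁷ mm⁴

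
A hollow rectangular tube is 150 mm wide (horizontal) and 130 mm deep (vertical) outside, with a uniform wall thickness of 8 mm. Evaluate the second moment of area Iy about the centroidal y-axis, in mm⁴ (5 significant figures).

Treat the section as a set of non-overlapping primitives; coordinates are from the bounding-box lower-left.
Outer rectangle: 150 × 130, A = 19 500 mm², x = 75 mm, Ī = 36 562 500 mm⁴.
Inner void (subtracted): 134 × 114, A = 15 276 mm², x = 75 mm, Ī = 22 857 988 mm⁴.
By symmetry the centroid is at mid-width, x̄ = 75 mm.
All pieces are centred on the centroidal y-axis, so I = ΣĪ (holes subtracted) = 13 704 512 mm⁴.

Iy ≈ 1.3705 × 10⁷ mm⁴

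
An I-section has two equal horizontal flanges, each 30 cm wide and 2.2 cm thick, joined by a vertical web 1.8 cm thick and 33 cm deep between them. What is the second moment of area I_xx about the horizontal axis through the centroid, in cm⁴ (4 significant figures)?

I_xx ≈ 4.633 × 10⁴ cm⁴

Split into non-overlapping primitives; take the origin at the lower-left of the bounding box.
Bottom flange: 30 × 2.2, A = 66 cm², y = 1.1 cm, Ī = 26.62 cm⁴.
Web: 1.8 × 33, A = 59.4 cm², y = 18.7 cm, Ī = 5390.55 cm⁴.
Top flange: 30 × 2.2, A = 66 cm², y = 36.3 cm, Ī = 26.62 cm⁴.
By symmetry the centroid is at mid-height, ȳ = 18.7 cm.
Transfer each piece to the horizontal axis through the centroid using Ī + A·d² with d = y − 18.7:
  bottom flange: d = -17.6 cm → contributes +20470.8 cm⁴
  web: d = 0 cm → contributes +5390.55 cm⁴
  top flange: d = 17.6 cm → contributes +20470.8 cm⁴
Total I = 46332.1 cm⁴.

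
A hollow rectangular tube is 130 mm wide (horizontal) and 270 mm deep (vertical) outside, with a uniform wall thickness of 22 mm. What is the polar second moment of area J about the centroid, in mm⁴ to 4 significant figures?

J ≈ 1.680 × 10⁸ mm⁴

Decompose the section into non-overlapping parts with the origin at the bottom-left of its bounding rectangle.
Outer rectangle: 130 × 270, A = 35 100 mm², y = 135 mm, Ī = 213 232 500 mm⁴.
Inner void (subtracted): 86 × 226, A = 19 436 mm², y = 135 mm, Ī = 82 726 095 mm⁴.
By symmetry the centroid is at mid-height, ȳ = 135 mm.
All pieces are centred on the centroidal x-axis, so I = ΣĪ (holes subtracted) = 130 506 405 mm⁴.
Repeating about the centroidal y-axis gives I_y = 37 453 445 mm⁴.
Polar second moment: J = I_x + I_y = 167 959 851 mm⁴.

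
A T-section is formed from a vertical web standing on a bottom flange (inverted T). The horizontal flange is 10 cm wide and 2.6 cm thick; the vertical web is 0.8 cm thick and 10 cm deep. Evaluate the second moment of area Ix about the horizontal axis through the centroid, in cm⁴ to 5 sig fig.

Ix ≈ 324.12 cm⁴

Treat the section as a set of non-overlapping primitives; coordinates are from the bounding-box lower-left.
Flange: 10 × 2.6, A = 26 cm², y = 1.3 cm, Ī = 14.64667 cm⁴.
Web: 0.8 × 10, A = 8 cm², y = 7.6 cm, Ī = 66.66667 cm⁴.
Centroid: ȳ = ΣA·y / ΣA = 2.782353 cm.
Transfer each piece to the horizontal axis through the centroid using Ī + A·d² with d = y − 2.782353:
  flange: d = -1.482353 cm → contributes +71.77829 cm⁴
  web: d = 4.817647 cm → contributes +252.3445 cm⁴
Total I = 324.1227 cm⁴.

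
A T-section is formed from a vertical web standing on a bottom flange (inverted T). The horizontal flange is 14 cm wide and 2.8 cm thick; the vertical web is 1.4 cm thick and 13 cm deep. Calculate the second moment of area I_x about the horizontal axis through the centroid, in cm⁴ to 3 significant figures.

I_x ≈ 1060 cm⁴

Break the section into simple shapes (no overlaps), measuring from the bottom-left corner of the bounding box.
Flange: 14 × 2.8, A = 39.2 cm², y = 1.4 cm, Ī = 25.611 cm⁴.
Web: 1.4 × 13, A = 18.2 cm², y = 9.3 cm, Ī = 256.32 cm⁴.
Centroid: ȳ = ΣA·y / ΣA = 3.9049 cm.
Transfer each piece to the horizontal axis through the centroid using Ī + A·d² with d = y − 3.9049:
  flange: d = -2.5049 cm → contributes +271.57 cm⁴
  web: d = 5.3951 cm → contributes +786.07 cm⁴
Total I = 1057.6 cm⁴.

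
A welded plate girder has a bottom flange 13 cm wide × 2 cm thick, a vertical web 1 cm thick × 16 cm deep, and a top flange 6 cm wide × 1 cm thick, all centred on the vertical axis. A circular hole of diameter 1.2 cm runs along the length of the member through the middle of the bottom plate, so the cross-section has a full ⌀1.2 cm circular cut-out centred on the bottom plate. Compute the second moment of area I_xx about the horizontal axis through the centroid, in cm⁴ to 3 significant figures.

Treat the section as a set of non-overlapping primitives; coordinates are from the bounding-box lower-left.
Bottom plate: 13 × 2, A = 26 cm², y = 1 cm, Ī = 8.6667 cm⁴.
Web plate: 1 × 16, A = 16 cm², y = 10 cm, Ī = 341.33 cm⁴.
Top plate: 6 × 1, A = 6 cm², y = 18.5 cm, Ī = 0.5 cm⁴.
Hole (subtracted): ⌀1.2, A = 1.131 cm², y = 1 cm, Ī = 0.10179 cm⁴.
Centroid: ȳ = ΣA·y / ΣA = 6.3127 cm.
Transfer each piece to the horizontal axis through the centroid using Ī + A·d² with d = y − 6.3127:
  bottom plate: d = -5.3127 cm → contributes +742.5 cm⁴
  web plate: d = 3.6873 cm → contributes +558.87 cm⁴
  top plate: d = 12.187 cm → contributes +891.69 cm⁴
  hole: d = -5.3127 cm → contributes −32.023 cm⁴
Total I = 2 161 cm⁴.

I_xx ≈ 2160 cm⁴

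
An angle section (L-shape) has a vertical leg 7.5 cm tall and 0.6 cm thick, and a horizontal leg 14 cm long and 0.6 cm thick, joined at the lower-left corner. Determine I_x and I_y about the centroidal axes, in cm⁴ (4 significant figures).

I_x ≈ 55.68 cm⁴, I_y ≈ 261.8 cm⁴

Treat the section as a set of non-overlapping primitives; coordinates are from the bounding-box lower-left.
Vertical leg: 0.6 × 7.5, A = 4.5 cm², y = 3.75 cm, Ī = 21.0938 cm⁴.
Horizontal leg (remainder): 13.4 × 0.6, A = 8.04 cm², y = 0.3 cm, Ī = 0.2412 cm⁴.
Centroid: ȳ = ΣA·y / ΣA = 1.53804 cm.
Transfer each piece to the centroidal x-axis using Ī + A·d² with d = y − 1.53804:
  vertical leg: d = 2.21196 cm → contributes +43.1112 cm⁴
  horizontal leg (remainder): d = -1.23804 cm → contributes +12.5644 cm⁴
Total I = 55.6757 cm⁴.
For the y-axis: x̄ = 4.78804 cm.
Repeating about the centroidal y-axis gives I_y = 261.813 cm⁴.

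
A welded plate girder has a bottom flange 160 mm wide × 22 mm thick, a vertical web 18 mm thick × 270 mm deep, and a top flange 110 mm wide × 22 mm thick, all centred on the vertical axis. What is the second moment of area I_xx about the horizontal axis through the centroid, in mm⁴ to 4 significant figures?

Decompose the section into non-overlapping parts with the origin at the bottom-left of its bounding rectangle.
Bottom plate: 160 × 22, A = 3 520 mm², y = 11 mm, Ī = 141 973 mm⁴.
Web plate: 18 × 270, A = 4 860 mm², y = 157 mm, Ī = 29 524 500 mm⁴.
Top plate: 110 × 22, A = 2 420 mm², y = 303 mm, Ī = 97606.7 mm⁴.
Centroid: ȳ = ΣA·y / ΣA = 142.13 mm.
Transfer each piece to the horizontal axis through the centroid using Ī + A·d² with d = y − 142.13:
  bottom plate: d = -131.13 mm → contributes +60 668 302 mm⁴
  web plate: d = 14.8704 mm → contributes +30 599 182 mm⁴
  top plate: d = 160.87 mm → contributes +62 725 455 mm⁴
Total I = 153 992 939 mm⁴.

I_xx ≈ 1.540 × 10⁸ mm⁴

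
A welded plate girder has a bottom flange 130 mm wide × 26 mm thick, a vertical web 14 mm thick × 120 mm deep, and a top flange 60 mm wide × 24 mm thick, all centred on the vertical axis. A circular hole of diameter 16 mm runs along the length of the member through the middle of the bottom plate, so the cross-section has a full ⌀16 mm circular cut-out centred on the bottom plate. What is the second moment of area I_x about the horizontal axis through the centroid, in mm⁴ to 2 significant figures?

Decompose the section into non-overlapping parts with the origin at the bottom-left of its bounding rectangle.
Bottom plate: 130 × 26, A = 3 380 mm², y = 13 mm, Ī = 190 407 mm⁴.
Web plate: 14 × 120, A = 1 680 mm², y = 86 mm, Ī = 2 016 000 mm⁴.
Top plate: 60 × 24, A = 1 440 mm², y = 158 mm, Ī = 69 120 mm⁴.
Hole (subtracted): ⌀16, A = 201.1 mm², y = 13 mm, Ī = 3 217 mm⁴.
Centroid: ȳ = ΣA·y / ΣA = 65.62 mm.
Transfer each piece to the horizontal axis through the centroid using Ī + A·d² with d = y − 65.62:
  bottom plate: d = -52.62 mm → contributes +9 548 597 mm⁴
  web plate: d = 20.38 mm → contributes +2 713 889 mm⁴
  top plate: d = 92.38 mm → contributes +12 358 600 mm⁴
  hole: d = -52.62 mm → contributes −559 896 mm⁴
Total I = 24 061 189 mm⁴.

I_x ≈ 2.4 × 10⁷ mm⁴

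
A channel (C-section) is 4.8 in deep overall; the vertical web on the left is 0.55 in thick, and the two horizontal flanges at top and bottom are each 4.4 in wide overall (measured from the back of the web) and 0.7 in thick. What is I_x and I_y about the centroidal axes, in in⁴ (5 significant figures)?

I_x ≈ 27.940 in⁴, I_y ≈ 15.301 in⁴

Break the section into simple shapes (no overlaps), measuring from the bottom-left corner of the bounding box.
Web: 0.55 × 4.8, A = 2.64 in², y = 2.4 in, Ī = 5.0688 in⁴.
Top flange (beyond web): 3.85 × 0.7, A = 2.695 in², y = 4.45 in, Ī = 0.1100458 in⁴.
Bottom flange (beyond web): 3.85 × 0.7, A = 2.695 in², y = 0.35 in, Ī = 0.1100458 in⁴.
By symmetry the centroid is at mid-height, ȳ = 2.4 in.
Transfer each piece to the centroidal x-axis using Ī + A·d² with d = y − 2.4:
  web: d = 0 in → contributes +5.0688 in⁴
  top flange (beyond web): d = 2.05 in → contributes +11.43578 in⁴
  bottom flange (beyond web): d = -2.05 in → contributes +11.43578 in⁴
Total I = 27.94037 in⁴.
For the y-axis: x̄ = 1.751712 in.
Repeating about the centroidal y-axis gives I_y = 15.30107 in⁴.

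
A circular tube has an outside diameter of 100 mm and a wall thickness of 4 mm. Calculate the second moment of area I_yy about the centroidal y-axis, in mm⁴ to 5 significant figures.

I_yy ≈ 1.3922 × 10⁶ mm⁴

Break the section into simple shapes (no overlaps), measuring from the bottom-left corner of the bounding box.
Outer circle: ⌀100, A = 7853.982 mm², x = 50 mm, Ī = 4 908 739 mm⁴.
Bore (subtracted): ⌀92, A = 6647.61 mm², x = 50 mm, Ī = 3 516 586 mm⁴.
By symmetry the centroid is at mid-width, x̄ = 50 mm.
All pieces are centred on the centroidal y-axis, so I = ΣĪ (holes subtracted) = 1 392 153 mm⁴.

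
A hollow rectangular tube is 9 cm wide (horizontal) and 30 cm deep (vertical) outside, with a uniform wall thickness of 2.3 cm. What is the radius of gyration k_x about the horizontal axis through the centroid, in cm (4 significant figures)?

k_x ≈ 9.487 cm

Treat the section as a set of non-overlapping primitives; coordinates are from the bounding-box lower-left.
Outer rectangle: 9 × 30, A = 270 cm², y = 15 cm, Ī = 20 250 cm⁴.
Inner void (subtracted): 4.4 × 25.4, A = 111.76 cm², y = 15 cm, Ī = 6008.59 cm⁴.
By symmetry the centroid is at mid-height, ȳ = 15 cm.
All pieces are centred on the horizontal axis through the centroid, so I = ΣĪ (holes subtracted) = 14241.4 cm⁴.
Radius of gyration: k = √(I/A) = √(14241.4 / 158.24) = 9.48677 cm.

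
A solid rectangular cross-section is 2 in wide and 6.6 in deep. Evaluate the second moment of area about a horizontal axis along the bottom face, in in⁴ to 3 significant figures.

The section: 2 × 6.6, A = 13.2 in², y = 3.3 in, Ī = 47.916 in⁴.
Transfer it to a horizontal axis along the bottom face using Ī + A·d² with d = y − 0:
  the section: d = 3.3 in → contributes +191.66 in⁴
Total I = 191.66 in⁴.

I_base ≈ 192 in⁴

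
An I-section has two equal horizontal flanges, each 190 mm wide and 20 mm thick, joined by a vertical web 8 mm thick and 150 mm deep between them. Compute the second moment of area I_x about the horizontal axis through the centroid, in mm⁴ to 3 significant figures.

I_x ≈ 5.74 × 10⁷ mm⁴

Treat the section as a set of non-overlapping primitives; coordinates are from the bounding-box lower-left.
Bottom flange: 190 × 20, A = 3 800 mm², y = 10 mm, Ī = 126 667 mm⁴.
Web: 8 × 150, A = 1 200 mm², y = 95 mm, Ī = 2 250 000 mm⁴.
Top flange: 190 × 20, A = 3 800 mm², y = 180 mm, Ī = 126 667 mm⁴.
By symmetry the centroid is at mid-height, ȳ = 95 mm.
Transfer each piece to the horizontal axis through the centroid using Ī + A·d² with d = y − 95:
  bottom flange: d = -85 mm → contributes +27 581 667 mm⁴
  web: d = 0 mm → contributes +2 250 000 mm⁴
  top flange: d = 85 mm → contributes +27 581 667 mm⁴
Total I = 57 413 333 mm⁴.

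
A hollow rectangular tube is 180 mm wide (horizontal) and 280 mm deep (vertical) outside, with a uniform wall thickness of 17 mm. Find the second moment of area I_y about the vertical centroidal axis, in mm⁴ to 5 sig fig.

Break the section into simple shapes (no overlaps), measuring from the bottom-left corner of the bounding box.
Outer rectangle: 180 × 280, A = 50 400 mm², x = 90 mm, Ī = 136 080 000 mm⁴.
Inner void (subtracted): 146 × 246, A = 35 916 mm², x = 90 mm, Ī = 63 798 788 mm⁴.
By symmetry the centroid is at mid-width, x̄ = 90 mm.
All pieces are centred on the vertical centroidal axis, so I = ΣĪ (holes subtracted) = 72 281 212 mm⁴.

I_y ≈ 7.2281 × 10⁷ mm⁴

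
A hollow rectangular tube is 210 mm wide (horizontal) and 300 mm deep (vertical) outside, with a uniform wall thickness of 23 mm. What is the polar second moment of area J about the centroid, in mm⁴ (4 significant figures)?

J ≈ 3.867 × 10⁸ mm⁴

Treat the section as a set of non-overlapping primitives; coordinates are from the bounding-box lower-left.
Outer rectangle: 210 × 300, A = 63 000 mm², y = 150 mm, Ī = 472 500 000 mm⁴.
Inner void (subtracted): 164 × 254, A = 41 656 mm², y = 150 mm, Ī = 223 956 541 mm⁴.
By symmetry the centroid is at mid-height, ȳ = 150 mm.
All pieces are centred on the centroidal x-axis, so I = ΣĪ (holes subtracted) = 248 543 459 mm⁴.
Repeating about the centroidal y-axis gives I_y = 138 160 019 mm⁴.
Polar second moment: J = I_x + I_y = 386 703 477 mm⁴.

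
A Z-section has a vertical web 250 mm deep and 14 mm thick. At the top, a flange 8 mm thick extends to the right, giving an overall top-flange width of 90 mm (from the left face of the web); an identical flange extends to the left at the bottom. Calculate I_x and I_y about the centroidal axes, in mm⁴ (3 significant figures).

I_x ≈ 3.60 × 10⁷ mm⁴, I_y ≈ 3.10 × 10⁶ mm⁴

Split into non-overlapping primitives; take the origin at the lower-left of the bounding box.
Web: 14 × 250, A = 3 500 mm², y = 125 mm, Ī = 18 229 167 mm⁴.
Top flange (beyond web): 76 × 8, A = 608 mm², y = 246 mm, Ī = 3242.7 mm⁴.
Bottom flange (beyond web): 76 × 8, A = 608 mm², y = 4 mm, Ī = 3242.7 mm⁴.
Centroid: ȳ = ΣA·y / ΣA = 125 mm.
Transfer each piece to the centroidal x-axis using Ī + A·d² with d = y − 125:
  web: d = 0 mm → contributes +18 229 167 mm⁴
  top flange (beyond web): d = 121 mm → contributes +8 904 971 mm⁴
  bottom flange (beyond web): d = -121 mm → contributes +8 904 971 mm⁴
Total I = 36 039 108 mm⁴.
For the y-axis: x̄ = 83 mm.
Repeating about the centroidal y-axis gives I_y = 3 104 868 mm⁴.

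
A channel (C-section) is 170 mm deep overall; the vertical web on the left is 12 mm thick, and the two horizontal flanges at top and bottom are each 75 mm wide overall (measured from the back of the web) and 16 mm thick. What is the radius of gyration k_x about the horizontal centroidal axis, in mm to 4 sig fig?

k_x ≈ 64.57 mm

Treat the section as a set of non-overlapping primitives; coordinates are from the bounding-box lower-left.
Web: 12 × 170, A = 2 040 mm², y = 85 mm, Ī = 4 913 000 mm⁴.
Top flange (beyond web): 63 × 16, A = 1 008 mm², y = 162 mm, Ī = 21 504 mm⁴.
Bottom flange (beyond web): 63 × 16, A = 1 008 mm², y = 8 mm, Ī = 21 504 mm⁴.
By symmetry the centroid is at mid-height, ȳ = 85 mm.
Transfer each piece to the horizontal centroidal axis using Ī + A·d² with d = y − 85:
  web: d = 0 mm → contributes +4 913 000 mm⁴
  top flange (beyond web): d = 77 mm → contributes +5 997 936 mm⁴
  bottom flange (beyond web): d = -77 mm → contributes +5 997 936 mm⁴
Total I = 16 908 872 mm⁴.
Radius of gyration: k = √(I/A) = √(16 908 872 / 4 056) = 64.5667 mm.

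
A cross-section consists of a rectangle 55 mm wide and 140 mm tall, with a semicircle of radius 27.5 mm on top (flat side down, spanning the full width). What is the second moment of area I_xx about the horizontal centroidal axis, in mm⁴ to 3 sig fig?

Decompose the section into non-overlapping parts with the origin at the bottom-left of its bounding rectangle.
Rectangular body: 55 × 140, A = 7 700 mm², y = 70 mm, Ī = 12 576 667 mm⁴.
Semicircular cap: semicircle r = 27.5, A = 1187.9 mm², y = 151.67 mm, Ī = 62 772 mm⁴.
Centroid: ȳ = ΣA·y / ΣA = 80.916 mm.
Transfer each piece to the horizontal centroidal axis using Ī + A·d² with d = y − 80.916:
  rectangular body: d = -10.916 mm → contributes +13 494 156 mm⁴
  semicircular cap: d = 70.756 mm → contributes +6 009 890 mm⁴
Total I = 19 504 046 mm⁴.

I_xx ≈ 1.95 × 10⁷ mm⁴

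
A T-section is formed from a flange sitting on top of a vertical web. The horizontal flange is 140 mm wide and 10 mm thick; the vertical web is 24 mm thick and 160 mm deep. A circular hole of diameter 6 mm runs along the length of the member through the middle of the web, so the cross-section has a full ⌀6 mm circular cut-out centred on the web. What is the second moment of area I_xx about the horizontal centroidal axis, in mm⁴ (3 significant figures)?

I_xx ≈ 1.56 × 10⁷ mm⁴

Break the section into simple shapes (no overlaps), measuring from the bottom-left corner of the bounding box.
Flange: 140 × 10, A = 1 400 mm², y = 165 mm, Ī = 11 667 mm⁴.
Web: 24 × 160, A = 3 840 mm², y = 80 mm, Ī = 8 192 000 mm⁴.
Hole (subtracted): ⌀6, A = 28.274 mm², y = 80 mm, Ī = 63.617 mm⁴.
Centroid: ȳ = ΣA·y / ΣA = 102.83 mm.
Transfer each piece to the horizontal centroidal axis using Ī + A·d² with d = y − 102.83:
  flange: d = 62.167 mm → contributes +5 422 275 mm⁴
  web: d = -22.833 mm → contributes +10 193 991 mm⁴
  hole: d = -22.833 mm → contributes −14 804 mm⁴
Total I = 15 601 461 mm⁴.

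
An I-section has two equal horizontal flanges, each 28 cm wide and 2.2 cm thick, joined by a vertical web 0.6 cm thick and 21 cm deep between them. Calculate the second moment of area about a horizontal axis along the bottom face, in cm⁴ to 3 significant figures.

I_base ≈ 3.90 × 10⁴ cm⁴

Treat the section as a set of non-overlapping primitives; coordinates are from the bounding-box lower-left.
Bottom flange: 28 × 2.2, A = 61.6 cm², y = 1.1 cm, Ī = 24.845 cm⁴.
Web: 0.6 × 21, A = 12.6 cm², y = 12.7 cm, Ī = 463.05 cm⁴.
Top flange: 28 × 2.2, A = 61.6 cm², y = 24.3 cm, Ī = 24.845 cm⁴.
Transfer each piece to a horizontal axis along the bottom face using Ī + A·d² with d = y − 0:
  bottom flange: d = 1.1 cm → contributes +99.381 cm⁴
  web: d = 12.7 cm → contributes +2495.3 cm⁴
  top flange: d = 24.3 cm → contributes +36 399 cm⁴
Total I = 38 994 cm⁴.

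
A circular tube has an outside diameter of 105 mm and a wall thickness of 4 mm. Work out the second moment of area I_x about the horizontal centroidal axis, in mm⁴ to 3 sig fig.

Split into non-overlapping primitives; take the origin at the lower-left of the bounding box.
Outer circle: ⌀105, A = 8 659 mm², y = 52.5 mm, Ī = 5 966 602 mm⁴.
Bore (subtracted): ⌀97, A = 7389.8 mm², y = 52.5 mm, Ī = 4 345 671 mm⁴.
By symmetry the centroid is at mid-height, ȳ = 52.5 mm.
All pieces are centred on the horizontal centroidal axis, so I = ΣĪ (holes subtracted) = 1 620 931 mm⁴.

I_x ≈ 1.62 × 10⁶ mm⁴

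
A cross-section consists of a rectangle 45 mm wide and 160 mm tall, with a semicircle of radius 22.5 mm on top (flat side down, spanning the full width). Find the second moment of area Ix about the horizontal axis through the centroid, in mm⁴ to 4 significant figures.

Break the section into simple shapes (no overlaps), measuring from the bottom-left corner of the bounding box.
Rectangular body: 45 × 160, A = 7 200 mm², y = 80 mm, Ī = 15 360 000 mm⁴.
Semicircular cap: semicircle r = 22.5, A = 795.216 mm², y = 169.549 mm, Ī = 28129.5 mm⁴.
Centroid: ȳ = ΣA·y / ΣA = 88.9067 mm.
Transfer each piece to the horizontal axis through the centroid using Ī + A·d² with d = y − 88.9067:
  rectangular body: d = -8.9067 mm → contributes +15 931 171 mm⁴
  semicircular cap: d = 80.6426 mm → contributes +5 199 598 mm⁴
Total I = 21 130 769 mm⁴.

Ix ≈ 2.113 × 10⁷ mm⁴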